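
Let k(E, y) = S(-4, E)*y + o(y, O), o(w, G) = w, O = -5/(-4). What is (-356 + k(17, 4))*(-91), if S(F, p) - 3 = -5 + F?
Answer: 34216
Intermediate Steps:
O = 5/4 (O = -5*(-1/4) = 5/4 ≈ 1.2500)
S(F, p) = -2 + F (S(F, p) = 3 + (-5 + F) = -2 + F)
k(E, y) = -5*y (k(E, y) = (-2 - 4)*y + y = -6*y + y = -5*y)
(-356 + k(17, 4))*(-91) = (-356 - 5*4)*(-91) = (-356 - 20)*(-91) = -376*(-91) = 34216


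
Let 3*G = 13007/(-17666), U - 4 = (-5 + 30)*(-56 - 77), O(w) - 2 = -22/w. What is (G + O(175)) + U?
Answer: -30786005531/9274650 ≈ -3319.4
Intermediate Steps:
O(w) = 2 - 22/w
U = -3321 (U = 4 + (-5 + 30)*(-56 - 77) = 4 + 25*(-133) = 4 - 3325 = -3321)
G = -13007/52998 (G = (13007/(-17666))/3 = (13007*(-1/17666))/3 = (⅓)*(-13007/17666) = -13007/52998 ≈ -0.24542)
(G + O(175)) + U = (-13007/52998 + (2 - 22/175)) - 3321 = (-13007/52998 + 328/175) - 3321 = 15107119/9274650 - 3321 = -30786005531/9274650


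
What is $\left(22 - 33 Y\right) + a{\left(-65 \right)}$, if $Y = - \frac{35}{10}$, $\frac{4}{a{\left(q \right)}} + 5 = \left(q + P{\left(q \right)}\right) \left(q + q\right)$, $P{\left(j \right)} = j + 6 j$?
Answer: $\frac{18588633}{135190} \approx 137.5$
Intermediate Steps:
$P{\left(j \right)} = 7 j$
$a{\left(q \right)} = \frac{4}{-5 + 16 q^{2}}$ ($a{\left(q \right)} = \frac{4}{-5 + \left(q + 7 q\right) \left(q + q\right)} = \frac{4}{-5 + 8 q 2 q} = \frac{4}{-5 + 16 q^{2}}$)
$Y = - \frac{7}{2}$ ($Y = \left(-35\right) \frac{1}{10} = - \frac{7}{2} \approx -3.5$)
$\left(22 - 33 Y\right) + a{\left(-65 \right)} = \left(22 - - \frac{231}{2}\right) + \frac{4}{-5 + 16 \left(-65\right)^{2}} = \left(22 + \frac{231}{2}\right) + \frac{4}{-5 + 16 \cdot 4225} = \frac{275}{2} + \frac{4}{-5 + 67600} = \frac{275}{2} + \frac{4}{67595} = \frac{18588633}{135190}$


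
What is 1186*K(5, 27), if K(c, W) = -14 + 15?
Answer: 1186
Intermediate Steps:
K(c, W) = 1
1186*K(5, 27) = 1186*1 = 1186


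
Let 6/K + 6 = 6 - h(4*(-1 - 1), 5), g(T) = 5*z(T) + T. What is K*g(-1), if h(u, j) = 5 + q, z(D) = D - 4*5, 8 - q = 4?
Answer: 212/3 ≈ 70.667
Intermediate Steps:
q = 4 (q = 8 - 1*4 = 8 - 4 = 4)
z(D) = -20 + D (z(D) = D - 20 = -20 + D)
g(T) = -100 + 6*T (g(T) = 5*(-20 + T) + T = (-100 + 5*T) + T = -100 + 6*T)
h(u, j) = 9 (h(u, j) = 5 + 4 = 9)
K = -⅔ (K = 6/(-6 + (6 - 1*9)) = 6/(-6 + (6 - 9)) = 6/(-6 - 3) = 6/(-9) = 6*(-⅑) = -⅔ ≈ -0.66667)
K*g(-1) = -2*(-100 + 6*(-1))/3 = -2*(-100 - 6)/3 = -⅔*(-106) = 212/3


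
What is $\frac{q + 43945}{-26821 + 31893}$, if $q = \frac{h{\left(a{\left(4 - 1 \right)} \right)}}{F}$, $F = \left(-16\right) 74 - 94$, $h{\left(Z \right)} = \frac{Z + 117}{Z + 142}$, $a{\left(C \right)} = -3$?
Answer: $\frac{325269899}{37541676} \approx 8.6642$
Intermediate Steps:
$h{\left(Z \right)} = \frac{117 + Z}{142 + Z}$
$F = -1278$ ($F = -1184 - 94 = -1278$)
$q = - \frac{19}{29607}$ ($q = \frac{\frac{1}{142 - 3} \left(117 - 3\right)}{-1278} = \frac{1}{139} \cdot 114 \left(- \frac{1}{1278}\right) = \frac{114}{139} \left(- \frac{1}{1278}\right) = - \frac{19}{29607} \approx -0.00064174$)
$\frac{q + 43945}{-26821 + 31893} = \frac{- \frac{19}{29607} + 43945}{-26821 + 31893} = \frac{1301079596}{29607 \cdot 5072} = \frac{1301079596}{29607} \cdot \frac{1}{5072} = \frac{325269899}{37541676}$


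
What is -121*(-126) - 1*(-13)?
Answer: 15259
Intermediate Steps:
-121*(-126) - 1*(-13) = 15246 + 13 = 15259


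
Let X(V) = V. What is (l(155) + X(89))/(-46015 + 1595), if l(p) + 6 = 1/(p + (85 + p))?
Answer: -16393/8772950 ≈ -0.0018686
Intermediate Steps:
l(p) = -6 + 1/(85 + 2*p) (l(p) = -6 + 1/(p + (85 + p)) = -6 + 1/(85 + 2*p))
(l(155) + X(89))/(-46015 + 1595) = ((-509 - 12*155)/(85 + 2*155) + 89)/(-46015 + 1595) = ((-509 - 1860)/(85 + 310) + 89)/(-44420) = (-2369/395 + 89)*(-1/44420) = (32786/395)*(-1/44420) = -16393/8772950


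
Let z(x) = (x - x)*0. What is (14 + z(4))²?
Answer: 196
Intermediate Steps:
z(x) = 0 (z(x) = 0*0 = 0)
(14 + z(4))² = (14 + 0)² = 14² = 196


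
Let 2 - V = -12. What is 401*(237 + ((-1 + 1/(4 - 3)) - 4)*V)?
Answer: 72581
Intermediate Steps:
V = 14 (V = 2 - 1*(-12) = 2 + 12 = 14)
401*(237 + ((-1 + 1/(4 - 3)) - 4)*V) = 401*(237 + ((-1 + 1/(4 - 3)) - 4)*14) = 401*(237 + ((-1 + 1/1) - 4)*14) = 401*(237 + ((-1 + 1) - 4)*14) = 401*(237 + (0 - 4)*14) = 401*(237 - 4*14) = 401*(237 - 56) = 401*181 = 72581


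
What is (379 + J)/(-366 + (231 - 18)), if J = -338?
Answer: -41/153 ≈ -0.26797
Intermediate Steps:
(379 + J)/(-366 + (231 - 18)) = (379 - 338)/(-366 + (231 - 18)) = 41/(-366 + 213) = 41/(-153) = 41*(-1/153) = -41/153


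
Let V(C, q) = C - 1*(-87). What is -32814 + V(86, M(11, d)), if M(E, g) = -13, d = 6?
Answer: -32641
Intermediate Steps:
V(C, q) = 87 + C (V(C, q) = C + 87 = 87 + C)
-32814 + V(86, M(11, d)) = -32814 + (87 + 86) = -32814 + 173 = -32641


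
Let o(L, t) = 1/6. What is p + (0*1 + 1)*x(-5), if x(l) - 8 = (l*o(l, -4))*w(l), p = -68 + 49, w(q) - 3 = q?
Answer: -28/3 ≈ -9.3333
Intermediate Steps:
o(L, t) = 1/6
w(q) = 3 + q
p = -19
x(l) = 8 + l*(3 + l)/6 (x(l) = 8 + (l*(1/6))*(3 + l) = 8 + (l/6)*(3 + l) = 8 + l*(3 + l)/6)
p + (0*1 + 1)*x(-5) = -19 + (0*1 + 1)*(8 + (1/6)*(-5)*(3 - 5)) = -19 + (0 + 1)*(8 + (1/6)*(-5)*(-2)) = -19 + 1*(8 + 5/3) = -19 + 1*(29/3) = -19 + 29/3 = -28/3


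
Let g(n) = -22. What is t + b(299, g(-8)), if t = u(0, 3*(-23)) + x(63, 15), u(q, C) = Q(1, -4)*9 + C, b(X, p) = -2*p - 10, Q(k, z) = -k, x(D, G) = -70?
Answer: -114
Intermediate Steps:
b(X, p) = -10 - 2*p
u(q, C) = -9 + C (u(q, C) = -1*1*9 + C = -1*9 + C = -9 + C)
t = -148 (t = (-9 + 3*(-23)) - 70 = (-9 - 69) - 70 = -78 - 70 = -148)
t + b(299, g(-8)) = -148 + (-10 - 2*(-22)) = -148 + (-10 + 44) = -148 + 34 = -114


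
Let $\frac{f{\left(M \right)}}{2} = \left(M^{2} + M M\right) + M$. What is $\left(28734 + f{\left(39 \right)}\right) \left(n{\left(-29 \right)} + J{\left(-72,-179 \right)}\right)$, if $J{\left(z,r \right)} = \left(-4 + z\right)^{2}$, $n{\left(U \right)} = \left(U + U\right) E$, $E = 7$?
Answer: $187391520$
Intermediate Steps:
$n{\left(U \right)} = 14 U$ ($n{\left(U \right)} = \left(U + U\right) 7 = 2 U 7 = 14 U$)
$f{\left(M \right)} = 2 M + 4 M^{2}$ ($f{\left(M \right)} = 2 \left(\left(M^{2} + M M\right) + M\right) = 2 \left(\left(M^{2} + M^{2}\right) + M\right) = 2 \left(2 M^{2} + M\right) = 2 \left(M + 2 M^{2}\right) = 2 M + 4 M^{2}$)
$\left(28734 + f{\left(39 \right)}\right) \left(n{\left(-29 \right)} + J{\left(-72,-179 \right)}\right) = \left(28734 + 2 \cdot 39 \left(1 + 2 \cdot 39\right)\right) \left(14 \left(-29\right) + \left(-4 - 72\right)^{2}\right) = \left(28734 + 2 \cdot 39 \left(1 + 78\right)\right) \left(-406 + \left(-76\right)^{2}\right) = \left(28734 + 2 \cdot 39 \cdot 79\right) \left(-406 + 5776\right) = \left(28734 + 6162\right) 5370 = 34896 \cdot 5370 = 187391520$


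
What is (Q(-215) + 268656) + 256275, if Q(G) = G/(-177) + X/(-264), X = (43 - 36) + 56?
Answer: 8176340459/15576 ≈ 5.2493e+5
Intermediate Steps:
X = 63 (X = 7 + 56 = 63)
Q(G) = -21/88 - G/177 (Q(G) = G/(-177) + 63/(-264) = G*(-1/177) + 63*(-1/264) = -G/177 - 21/88 = -21/88 - G/177)
(Q(-215) + 268656) + 256275 = ((-21/88 - 1/177*(-215)) + 268656) + 256275 = ((-21/88 + 215/177) + 268656) + 256275 = (15203/15576 + 268656) + 256275 = 4184601059/15576 + 256275 = 8176340459/15576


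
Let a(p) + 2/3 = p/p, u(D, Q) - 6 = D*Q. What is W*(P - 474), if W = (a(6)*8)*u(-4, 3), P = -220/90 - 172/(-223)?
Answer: 15274816/2007 ≈ 7610.8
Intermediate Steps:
u(D, Q) = 6 + D*Q
a(p) = 1/3 (a(p) = -2/3 + p/p = -2/3 + 1 = 1/3)
P = -3358/2007 (P = -220*1/90 - 172*(-1/223) = -22/9 + 172/223 = -3358/2007 ≈ -1.6731)
W = -16 (W = ((1/3)*8)*(6 - 4*3) = 8*(6 - 12)/3 = (8/3)*(-6) = -16)
W*(P - 474) = -16*(-3358/2007 - 474) = -16*(-954676/2007) = 15274816/2007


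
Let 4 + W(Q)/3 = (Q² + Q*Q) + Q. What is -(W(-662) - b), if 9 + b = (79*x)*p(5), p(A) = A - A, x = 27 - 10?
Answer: -2627475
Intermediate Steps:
W(Q) = -12 + 3*Q + 6*Q² (W(Q) = -12 + 3*((Q² + Q*Q) + Q) = -12 + 3*((Q² + Q²) + Q) = -12 + 3*(2*Q² + Q) = -12 + 3*(Q + 2*Q²) = -12 + (3*Q + 6*Q²) = -12 + 3*Q + 6*Q²)
x = 17
p(A) = 0
b = -9 (b = -9 + (79*17)*0 = -9 + 1343*0 = -9 + 0 = -9)
-(W(-662) - b) = -((-12 + 3*(-662) + 6*(-662)²) - 1*(-9)) = -((-12 - 1986 + 6*438244) + 9) = -((-12 - 1986 + 2629464) + 9) = -(2627466 + 9) = -1*2627475 = -2627475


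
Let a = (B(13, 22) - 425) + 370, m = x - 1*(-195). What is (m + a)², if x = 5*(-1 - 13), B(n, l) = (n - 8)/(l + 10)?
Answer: 5040025/1024 ≈ 4921.9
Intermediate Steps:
B(n, l) = (-8 + n)/(10 + l)
x = -70 (x = 5*(-14) = -70)
m = 125 (m = -70 - 1*(-195) = -70 + 195 = 125)
a = -1755/32 (a = ((-8 + 13)/(10 + 22) - 425) + 370 = (5/32 - 425) + 370 = -13595/32 + 370 = -1755/32 ≈ -54.844)
(m + a)² = (125 - 1755/32)² = (2245/32)² = 5040025/1024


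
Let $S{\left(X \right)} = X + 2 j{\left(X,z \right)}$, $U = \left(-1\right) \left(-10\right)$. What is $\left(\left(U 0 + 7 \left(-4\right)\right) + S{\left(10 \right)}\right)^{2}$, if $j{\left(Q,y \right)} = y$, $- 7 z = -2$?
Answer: $\frac{14884}{49} \approx 303.75$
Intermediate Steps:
$z = \frac{2}{7}$ ($z = \left(- \frac{1}{7}\right) \left(-2\right) = \frac{2}{7} \approx 0.28571$)
$U = 10$
$S{\left(X \right)} = \frac{4}{7} + X$ ($S{\left(X \right)} = X + 2 \cdot \frac{2}{7} = X + \frac{4}{7} = \frac{4}{7} + X$)
$\left(\left(U 0 + 7 \left(-4\right)\right) + S{\left(10 \right)}\right)^{2} = \left(\left(10 \cdot 0 + 7 \left(-4\right)\right) + \left(\frac{4}{7} + 10\right)\right)^{2} = \left(\left(0 - 28\right) + \frac{74}{7}\right)^{2} = \left(-28 + \frac{74}{7}\right)^{2} = \left(- \frac{122}{7}\right)^{2} = \frac{14884}{49}$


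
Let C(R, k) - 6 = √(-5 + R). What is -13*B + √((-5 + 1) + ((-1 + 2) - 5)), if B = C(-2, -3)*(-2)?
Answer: 156 + 2*I*√2 + 26*I*√7 ≈ 156.0 + 71.618*I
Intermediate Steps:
C(R, k) = 6 + √(-5 + R)
B = -12 - 2*I*√7 (B = (6 + √(-5 - 2))*(-2) = (6 + √(-7))*(-2) = (6 + I*√7)*(-2) = -12 - 2*I*√7 ≈ -12.0 - 5.2915*I)
-13*B + √((-5 + 1) + ((-1 + 2) - 5)) = -13*(-12 - 2*I*√7) + √((-5 + 1) + ((-1 + 2) - 5)) = (156 + 26*I*√7) + √(-4 + (1 - 5)) = (156 + 26*I*√7) + √(-4 - 4) = (156 + 26*I*√7) + √(-8) = (156 + 26*I*√7) + 2*I*√2 = 156 + 2*I*√2 + 26*I*√7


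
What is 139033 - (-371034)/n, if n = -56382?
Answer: 1306431262/9397 ≈ 1.3903e+5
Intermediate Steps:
139033 - (-371034)/n = 139033 - (-371034)/(-56382) = 139033 - (-371034)*(-1)/56382 = 139033 - 1*61839/9397 = 139033 - 61839/9397 = 1306431262/9397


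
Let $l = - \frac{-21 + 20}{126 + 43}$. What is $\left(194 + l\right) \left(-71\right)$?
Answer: $- \frac{2327877}{169} \approx -13774.0$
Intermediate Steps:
$l = \frac{1}{169}$ ($l = - \frac{-1}{169} = \left(-1\right) \left(- \frac{1}{169}\right) = \frac{1}{169} \approx 0.0059172$)
$\left(194 + l\right) \left(-71\right) = \left(194 + \frac{1}{169}\right) \left(-71\right) = \frac{32787}{169} \left(-71\right) = - \frac{2327877}{169}$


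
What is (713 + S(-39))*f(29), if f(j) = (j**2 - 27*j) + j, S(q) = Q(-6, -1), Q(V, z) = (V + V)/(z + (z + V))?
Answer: 124323/2 ≈ 62162.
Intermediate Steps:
Q(V, z) = 2*V/(V + 2*z) (Q(V, z) = (2*V)/(z + (V + z)) = (2*V)/(V + 2*z) = 2*V/(V + 2*z))
S(q) = 3/2 (S(q) = 2*(-6)/(-6 + 2*(-1)) = 2*(-6)/(-6 - 2) = 2*(-6)/(-8) = 2*(-6)*(-1/8) = 3/2)
f(j) = j**2 - 26*j
(713 + S(-39))*f(29) = (713 + 3/2)*(29*(-26 + 29)) = 1429*(29*3)/2 = (1429/2)*87 = 124323/2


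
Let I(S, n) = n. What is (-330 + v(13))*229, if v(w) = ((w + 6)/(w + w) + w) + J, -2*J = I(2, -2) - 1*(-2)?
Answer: -1883067/26 ≈ -72426.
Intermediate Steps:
J = 0 (J = -(-2 - 1*(-2))/2 = -(-2 + 2)/2 = -1/2*0 = 0)
v(w) = w + (6 + w)/(2*w) (v(w) = ((w + 6)/(w + w) + w) + 0 = ((6 + w)/((2*w)) + w) + 0 = ((6 + w)*(1/(2*w)) + w) + 0 = ((6 + w)/(2*w) + w) + 0 = (w + (6 + w)/(2*w)) + 0 = w + (6 + w)/(2*w))
(-330 + v(13))*229 = (-330 + (1/2 + 13 + 3/13))*229 = (-330 + 357/26)*229 = -8223/26*229 = -1883067/26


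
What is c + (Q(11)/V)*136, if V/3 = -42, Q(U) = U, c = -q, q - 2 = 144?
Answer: -9946/63 ≈ -157.87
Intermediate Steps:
q = 146 (q = 2 + 144 = 146)
c = -146 (c = -1*146 = -146)
V = -126 (V = 3*(-42) = -126)
c + (Q(11)/V)*136 = -146 + (11/(-126))*136 = -146 + (11*(-1/126))*136 = -146 - 11/126*136 = -146 - 748/63 = -9946/63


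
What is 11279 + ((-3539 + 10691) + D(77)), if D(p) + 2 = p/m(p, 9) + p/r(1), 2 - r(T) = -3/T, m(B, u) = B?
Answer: 92227/5 ≈ 18445.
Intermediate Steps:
r(T) = 2 + 3/T (r(T) = 2 - (-3)/T = 2 + 3/T)
D(p) = -1 + p/5 (D(p) = -2 + (p/p + p/(2 + 3/1)) = -2 + (1 + p/(2 + 3*1)) = -2 + (1 + p/(2 + 3)) = -2 + (1 + p/5) = -1 + p/5)
11279 + ((-3539 + 10691) + D(77)) = 11279 + ((-3539 + 10691) + (-1 + (1/5)*77)) = 11279 + (7152 + (-1 + 77/5)) = 11279 + (7152 + 72/5) = 11279 + 35832/5 = 92227/5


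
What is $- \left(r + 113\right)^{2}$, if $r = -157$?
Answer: $-1936$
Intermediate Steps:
$- \left(r + 113\right)^{2} = - \left(-157 + 113\right)^{2} = - \left(-44\right)^{2} = \left(-1\right) 1936 = -1936$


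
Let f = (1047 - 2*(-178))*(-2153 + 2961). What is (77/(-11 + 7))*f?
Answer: -21822262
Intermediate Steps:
f = 1133624 (f = (1047 + 356)*808 = 1403*808 = 1133624)
(77/(-11 + 7))*f = (77/(-11 + 7))*1133624 = (77/(-4))*1133624 = -¼*77*1133624 = -77/4*1133624 = -21822262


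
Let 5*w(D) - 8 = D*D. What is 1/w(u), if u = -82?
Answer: 5/6732 ≈ 0.00074272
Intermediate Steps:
w(D) = 8/5 + D²/5 (w(D) = 8/5 + (D*D)/5 = 8/5 + D²/5)
1/w(u) = 1/(8/5 + (⅕)*(-82)²) = 1/(8/5 + (⅕)*6724) = 1/(8/5 + 6724/5) = 1/(6732/5) = 5/6732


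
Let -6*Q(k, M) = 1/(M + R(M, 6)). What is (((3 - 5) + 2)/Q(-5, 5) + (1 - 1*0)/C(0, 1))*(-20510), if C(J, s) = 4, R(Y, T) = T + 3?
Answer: -10255/2 ≈ -5127.5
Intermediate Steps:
R(Y, T) = 3 + T
Q(k, M) = -1/(6*(9 + M)) (Q(k, M) = -1/(6*(M + (3 + 6))) = -1/(6*(M + 9)) = -1/(6*(9 + M)))
(((3 - 5) + 2)/Q(-5, 5) + (1 - 1*0)/C(0, 1))*(-20510) = (((3 - 5) + 2)/((-1/(54 + 6*5))) + (1 - 1*0)/4)*(-20510) = ((-2 + 2)/((-1/(54 + 30))) + (1 + 0)*(1/4))*(-20510) = (0/((-1/84)) + 1*(1/4))*(-20510) = (0/((-1*1/84)) + 1/4)*(-20510) = (0/(-1/84) + 1/4)*(-20510) = (0*(-84) + 1/4)*(-20510) = (0 + 1/4)*(-20510) = (1/4)*(-20510) = -10255/2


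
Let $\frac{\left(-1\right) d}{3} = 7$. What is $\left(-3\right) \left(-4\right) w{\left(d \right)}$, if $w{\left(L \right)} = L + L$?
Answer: $-504$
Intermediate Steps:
$d = -21$ ($d = \left(-3\right) 7 = -21$)
$w{\left(L \right)} = 2 L$
$\left(-3\right) \left(-4\right) w{\left(d \right)} = \left(-3\right) \left(-4\right) 2 \left(-21\right) = 12 \left(-42\right) = -504$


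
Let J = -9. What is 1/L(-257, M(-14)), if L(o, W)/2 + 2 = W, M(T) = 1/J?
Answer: -9/38 ≈ -0.23684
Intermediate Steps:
M(T) = -⅑ (M(T) = 1/(-9) = -⅑)
L(o, W) = -4 + 2*W
1/L(-257, M(-14)) = 1/(-4 + 2*(-⅑)) = 1/(-4 - 2/9) = 1/(-38/9) = -9/38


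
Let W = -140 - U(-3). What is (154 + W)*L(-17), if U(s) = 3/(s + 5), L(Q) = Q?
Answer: -425/2 ≈ -212.50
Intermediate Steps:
U(s) = 3/(5 + s)
W = -283/2 (W = -140 - 3/(5 - 3) = -140 - 3/2 = -283/2 ≈ -141.50)
(154 + W)*L(-17) = (154 - 283/2)*(-17) = (25/2)*(-17) = -425/2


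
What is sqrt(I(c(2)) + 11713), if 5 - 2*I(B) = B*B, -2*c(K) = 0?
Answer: sqrt(46862)/2 ≈ 108.24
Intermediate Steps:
c(K) = 0 (c(K) = -1/2*0 = 0)
I(B) = 5/2 - B**2/2 (I(B) = 5/2 - B*B/2 = 5/2 - B**2/2)
sqrt(I(c(2)) + 11713) = sqrt((5/2 - 1/2*0**2) + 11713) = sqrt((5/2 - 1/2*0) + 11713) = sqrt((5/2 + 0) + 11713) = sqrt(5/2 + 11713) = sqrt(23431/2) = sqrt(46862)/2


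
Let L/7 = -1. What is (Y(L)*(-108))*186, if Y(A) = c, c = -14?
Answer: 281232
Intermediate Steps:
L = -7 (L = 7*(-1) = -7)
Y(A) = -14
(Y(L)*(-108))*186 = -14*(-108)*186 = 1512*186 = 281232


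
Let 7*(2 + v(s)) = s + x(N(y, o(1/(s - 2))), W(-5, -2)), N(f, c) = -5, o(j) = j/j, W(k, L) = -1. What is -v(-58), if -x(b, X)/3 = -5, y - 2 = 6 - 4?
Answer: 57/7 ≈ 8.1429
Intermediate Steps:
y = 4 (y = 2 + (6 - 4) = 2 + 2 = 4)
o(j) = 1
x(b, X) = 15 (x(b, X) = -3*(-5) = 15)
v(s) = ⅐ + s/7 (v(s) = -2 + (s + 15)/7 = -2 + (15 + s)/7 = -2 + (15/7 + s/7) = ⅐ + s/7)
-v(-58) = -(⅐ + (⅐)*(-58)) = -(⅐ - 58/7) = -1*(-57/7) = 57/7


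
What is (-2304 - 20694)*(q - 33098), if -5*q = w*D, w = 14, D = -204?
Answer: 3740256732/5 ≈ 7.4805e+8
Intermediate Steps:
q = 2856/5 (q = -14*(-204)/5 = -⅕*(-2856) = 2856/5 ≈ 571.20)
(-2304 - 20694)*(q - 33098) = (-2304 - 20694)*(2856/5 - 33098) = -22998*(-162634/5) = 3740256732/5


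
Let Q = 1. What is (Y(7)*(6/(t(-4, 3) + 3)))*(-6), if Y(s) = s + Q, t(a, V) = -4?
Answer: 288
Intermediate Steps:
Y(s) = 1 + s (Y(s) = s + 1 = 1 + s)
(Y(7)*(6/(t(-4, 3) + 3)))*(-6) = ((1 + 7)*(6/(-4 + 3)))*(-6) = (8*(6/(-1)))*(-6) = (8*(6*(-1)))*(-6) = (8*(-6))*(-6) = -48*(-6) = 288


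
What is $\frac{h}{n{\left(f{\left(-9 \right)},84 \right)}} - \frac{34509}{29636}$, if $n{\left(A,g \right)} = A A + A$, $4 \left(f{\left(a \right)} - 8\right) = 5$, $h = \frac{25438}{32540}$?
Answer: $- \frac{422852972383}{365731800620} \approx -1.1562$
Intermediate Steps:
$h = \frac{12719}{16270}$ ($h = 25438 \cdot \frac{1}{32540} = \frac{12719}{16270} \approx 0.78175$)
$f{\left(a \right)} = \frac{37}{4}$ ($f{\left(a \right)} = 8 + \frac{1}{4} \cdot 5 = 8 + \frac{5}{4} = \frac{37}{4}$)
$n{\left(A,g \right)} = A + A^{2}$ ($n{\left(A,g \right)} = A^{2} + A = A + A^{2}$)
$\frac{h}{n{\left(f{\left(-9 \right)},84 \right)}} - \frac{34509}{29636} = \frac{12719}{16270 \frac{37 \left(1 + \frac{37}{4}\right)}{4}} - \frac{34509}{29636} = \frac{12719}{16270 \cdot \frac{37}{4} \cdot \frac{41}{4}} - \frac{34509}{29636} = \frac{12719}{16270 \cdot \frac{1517}{16}} - \frac{34509}{29636} = \frac{12719}{16270} \cdot \frac{16}{1517} - \frac{34509}{29636} = \frac{101752}{12340795} - \frac{34509}{29636} = - \frac{422852972383}{365731800620}$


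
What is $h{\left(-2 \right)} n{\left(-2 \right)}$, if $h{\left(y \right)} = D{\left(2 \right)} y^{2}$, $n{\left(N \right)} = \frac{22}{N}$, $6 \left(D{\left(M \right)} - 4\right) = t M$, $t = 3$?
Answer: $-220$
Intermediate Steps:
$D{\left(M \right)} = 4 + \frac{M}{2}$ ($D{\left(M \right)} = 4 + \frac{3 M}{6} = 4 + \frac{M}{2}$)
$h{\left(y \right)} = 5 y^{2}$ ($h{\left(y \right)} = \left(4 + \frac{1}{2} \cdot 2\right) y^{2} = \left(4 + 1\right) y^{2} = 5 y^{2}$)
$h{\left(-2 \right)} n{\left(-2 \right)} = 5 \left(-2\right)^{2} \frac{22}{-2} = 5 \cdot 4 \cdot 22 \left(- \frac{1}{2}\right) = 20 \left(-11\right) = -220$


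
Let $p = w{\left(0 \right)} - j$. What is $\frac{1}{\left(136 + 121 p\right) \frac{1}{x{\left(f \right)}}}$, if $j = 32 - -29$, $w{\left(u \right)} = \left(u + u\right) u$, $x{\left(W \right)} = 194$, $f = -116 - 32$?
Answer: $- \frac{194}{7245} \approx -0.026777$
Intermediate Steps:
$f = -148$ ($f = -116 - 32 = -148$)
$w{\left(u \right)} = 2 u^{2}$ ($w{\left(u \right)} = 2 u u = 2 u^{2}$)
$j = 61$ ($j = 32 + 29 = 61$)
$p = -61$ ($p = 2 \cdot 0^{2} - 61 = 2 \cdot 0 - 61 = 0 - 61 = -61$)
$\frac{1}{\left(136 + 121 p\right) \frac{1}{x{\left(f \right)}}} = \frac{1}{\left(136 + 121 \left(-61\right)\right) \frac{1}{194}} = \frac{1}{\left(136 - 7381\right) \frac{1}{194}} = \frac{1}{\left(-7245\right) \frac{1}{194}} = \frac{1}{- \frac{7245}{194}} = - \frac{194}{7245}$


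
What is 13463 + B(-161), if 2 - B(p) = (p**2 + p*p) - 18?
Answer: -38359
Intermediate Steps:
B(p) = 20 - 2*p**2 (B(p) = 2 - ((p**2 + p*p) - 18) = 2 - ((p**2 + p**2) - 18) = 2 - (2*p**2 - 18) = 2 - (-18 + 2*p**2) = 2 + (18 - 2*p**2) = 20 - 2*p**2)
13463 + B(-161) = 13463 + (20 - 2*(-161)**2) = 13463 + (20 - 2*25921) = 13463 + (20 - 51842) = 13463 - 51822 = -38359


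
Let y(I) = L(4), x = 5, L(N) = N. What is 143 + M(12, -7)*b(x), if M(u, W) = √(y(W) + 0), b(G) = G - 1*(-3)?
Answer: 159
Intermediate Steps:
y(I) = 4
b(G) = 3 + G (b(G) = G + 3 = 3 + G)
M(u, W) = 2 (M(u, W) = √(4 + 0) = √4 = 2)
143 + M(12, -7)*b(x) = 143 + 2*(3 + 5) = 143 + 2*8 = 143 + 16 = 159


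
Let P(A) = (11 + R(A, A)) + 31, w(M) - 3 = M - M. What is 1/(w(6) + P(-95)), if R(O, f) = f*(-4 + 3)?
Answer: 1/140 ≈ 0.0071429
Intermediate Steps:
w(M) = 3 (w(M) = 3 + (M - M) = 3 + 0 = 3)
R(O, f) = -f (R(O, f) = f*(-1) = -f)
P(A) = 42 - A (P(A) = (11 - A) + 31 = 42 - A)
1/(w(6) + P(-95)) = 1/(3 + (42 - 1*(-95))) = 1/(3 + (42 + 95)) = 1/(3 + 137) = 1/140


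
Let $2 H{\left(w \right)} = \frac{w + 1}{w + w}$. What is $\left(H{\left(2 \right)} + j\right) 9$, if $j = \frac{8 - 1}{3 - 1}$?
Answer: $\frac{279}{8} \approx 34.875$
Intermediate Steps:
$j = \frac{7}{2} \approx 3.5$
$H{\left(w \right)} = \frac{1 + w}{4 w}$ ($H{\left(w \right)} = \frac{\left(w + 1\right) \frac{1}{w + w}}{2} = \frac{\left(1 + w\right) \frac{1}{2 w}}{2} = \frac{\frac{1}{2} \frac{1}{w} \left(1 + w\right)}{2} = \frac{1 + w}{4 w}$)
$\left(H{\left(2 \right)} + j\right) 9 = \left(\frac{1 + 2}{4 \cdot 2} + \frac{7}{2}\right) 9 = \left(\frac{1}{4} \cdot \frac{1}{2} \cdot 3 + \frac{7}{2}\right) 9 = \left(\frac{3}{8} + \frac{7}{2}\right) 9 = \frac{31}{8} \cdot 9 = \frac{279}{8}$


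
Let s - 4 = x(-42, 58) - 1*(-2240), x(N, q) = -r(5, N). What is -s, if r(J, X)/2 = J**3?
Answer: -1994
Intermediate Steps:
r(J, X) = 2*J**3
x(N, q) = -250 (x(N, q) = -2*5**3 = -2*125 = -1*250 = -250)
s = 1994 (s = 4 + (-250 - 1*(-2240)) = 4 + (-250 + 2240) = 4 + 1990 = 1994)
-s = -1*1994 = -1994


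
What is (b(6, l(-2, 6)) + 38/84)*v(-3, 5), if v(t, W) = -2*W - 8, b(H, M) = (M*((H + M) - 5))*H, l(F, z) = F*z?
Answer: -99849/7 ≈ -14264.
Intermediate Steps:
b(H, M) = H*M*(-5 + H + M) (b(H, M) = (M*(-5 + H + M))*H = H*M*(-5 + H + M))
v(t, W) = -8 - 2*W
(b(6, l(-2, 6)) + 38/84)*v(-3, 5) = (6*(-2*6)*(-5 + 6 - 2*6) + 38/84)*(-8 - 2*5) = (6*(-12)*(-5 + 6 - 12) + 38*(1/84))*(-8 - 10) = (6*(-12)*(-11) + 19/42)*(-18) = (792 + 19/42)*(-18) = (33283/42)*(-18) = -99849/7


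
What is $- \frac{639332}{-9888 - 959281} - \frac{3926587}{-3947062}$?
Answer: $\frac{904144205541}{546481447354} \approx 1.6545$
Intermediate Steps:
$- \frac{639332}{-9888 - 959281} - \frac{3926587}{-3947062} = - \frac{639332}{-969169} - - \frac{560941}{563866} = \left(-639332\right) \left(- \frac{1}{969169}\right) + \frac{560941}{563866} = \frac{639332}{969169} + \frac{560941}{563866} = \frac{904144205541}{546481447354}$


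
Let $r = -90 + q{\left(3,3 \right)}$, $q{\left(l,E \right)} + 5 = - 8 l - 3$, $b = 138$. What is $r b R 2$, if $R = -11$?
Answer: $370392$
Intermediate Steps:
$q{\left(l,E \right)} = -8 - 8 l$ ($q{\left(l,E \right)} = -5 - \left(3 + 8 l\right) = -8 - 8 l$)
$r = -122$ ($r = -90 - 32 = -122$)
$r b R 2 = \left(-122\right) 138 \left(\left(-11\right) 2\right) = \left(-16836\right) \left(-22\right) = 370392$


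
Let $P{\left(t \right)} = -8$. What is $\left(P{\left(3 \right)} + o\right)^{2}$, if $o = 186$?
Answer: $31684$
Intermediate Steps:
$\left(P{\left(3 \right)} + o\right)^{2} = \left(-8 + 186\right)^{2} = 178^{2} = 31684$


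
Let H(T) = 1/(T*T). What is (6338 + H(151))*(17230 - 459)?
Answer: 2423623145769/22801 ≈ 1.0629e+8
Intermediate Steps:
H(T) = T**(-2) (H(T) = 1/(T**2) = T**(-2))
(6338 + H(151))*(17230 - 459) = (6338 + 151**(-2))*(17230 - 459) = (6338 + 1/22801)*16771 = (144512739/22801)*16771 = 2423623145769/22801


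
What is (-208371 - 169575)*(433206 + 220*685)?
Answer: -220684937076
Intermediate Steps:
(-208371 - 169575)*(433206 + 220*685) = -377946*(433206 + 150700) = -377946*583906 = -220684937076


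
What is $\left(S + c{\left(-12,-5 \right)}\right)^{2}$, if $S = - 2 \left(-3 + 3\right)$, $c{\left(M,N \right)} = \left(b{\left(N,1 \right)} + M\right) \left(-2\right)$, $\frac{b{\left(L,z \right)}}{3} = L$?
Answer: $2916$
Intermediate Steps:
$b{\left(L,z \right)} = 3 L$
$c{\left(M,N \right)} = - 6 N - 2 M$ ($c{\left(M,N \right)} = \left(3 N + M\right) \left(-2\right) = \left(M + 3 N\right) \left(-2\right) = - 6 N - 2 M$)
$S = 0$ ($S = \left(-2\right) 0 = 0$)
$\left(S + c{\left(-12,-5 \right)}\right)^{2} = \left(0 - -54\right)^{2} = \left(0 + \left(30 + 24\right)\right)^{2} = \left(0 + 54\right)^{2} = 54^{2} = 2916$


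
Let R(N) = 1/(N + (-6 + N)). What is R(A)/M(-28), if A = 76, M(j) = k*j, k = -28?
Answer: 1/114464 ≈ 8.7364e-6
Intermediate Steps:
M(j) = -28*j
R(N) = 1/(-6 + 2*N)
R(A)/M(-28) = (1/(2*(-3 + 76)))/((-28*(-28))) = ((½)/73)/784 = ((½)*(1/73))*(1/784) = (1/146)*(1/784) = 1/114464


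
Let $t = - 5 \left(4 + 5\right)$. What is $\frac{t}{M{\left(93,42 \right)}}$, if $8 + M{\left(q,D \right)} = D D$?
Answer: $- \frac{45}{1756} \approx -0.025626$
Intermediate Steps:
$M{\left(q,D \right)} = -8 + D^{2}$ ($M{\left(q,D \right)} = -8 + D D = -8 + D^{2}$)
$t = -45$ ($t = \left(-5\right) 9 = -45$)
$\frac{t}{M{\left(93,42 \right)}} = - \frac{45}{-8 + 42^{2}} = - \frac{45}{-8 + 1764} = - \frac{45}{1756}$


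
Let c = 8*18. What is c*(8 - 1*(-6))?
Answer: 2016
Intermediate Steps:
c = 144
c*(8 - 1*(-6)) = 144*(8 - 1*(-6)) = 144*(8 + 6) = 144*14 = 2016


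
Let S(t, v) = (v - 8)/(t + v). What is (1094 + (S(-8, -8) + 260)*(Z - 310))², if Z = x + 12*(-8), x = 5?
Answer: 10726123489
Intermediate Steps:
S(t, v) = (-8 + v)/(t + v)
Z = -91 (Z = 5 + 12*(-8) = 5 - 96 = -91)
(1094 + (S(-8, -8) + 260)*(Z - 310))² = (1094 + ((-8 - 8)/(-8 - 8) + 260)*(-91 - 310))² = (1094 + (-16/(-16) + 260)*(-401))² = (1094 + (-1/16*(-16) + 260)*(-401))² = (1094 + (1 + 260)*(-401))² = (1094 + 261*(-401))² = (1094 - 104661)² = (-103567)² = 10726123489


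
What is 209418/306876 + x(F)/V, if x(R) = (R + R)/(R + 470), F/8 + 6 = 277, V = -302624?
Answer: 870737965815/1275968210636 ≈ 0.68241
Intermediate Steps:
F = 2168 (F = -48 + 8*277 = -48 + 2216 = 2168)
x(R) = 2*R/(470 + R) (x(R) = (2*R)/(470 + R) = 2*R/(470 + R))
209418/306876 + x(F)/V = 209418/306876 + (2*2168/(470 + 2168))/(-302624) = 209418*(1/306876) + (2*2168/2638)*(-1/302624) = 34903/51146 + (2*2168*(1/2638))*(-1/302624) = 34903/51146 + (2168/1319)*(-1/302624) = 34903/51146 - 271/49895132 = 870737965815/1275968210636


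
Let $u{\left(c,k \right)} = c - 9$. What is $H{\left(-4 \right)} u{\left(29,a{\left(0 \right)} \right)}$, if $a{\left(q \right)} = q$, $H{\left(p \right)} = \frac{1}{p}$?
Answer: $-5$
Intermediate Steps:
$u{\left(c,k \right)} = -9 + c$
$H{\left(-4 \right)} u{\left(29,a{\left(0 \right)} \right)} = \frac{-9 + 29}{-4} = \left(- \frac{1}{4}\right) 20 = -5$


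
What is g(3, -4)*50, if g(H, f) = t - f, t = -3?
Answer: 50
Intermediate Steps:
g(H, f) = -3 - f
g(3, -4)*50 = (-3 - 1*(-4))*50 = (-3 + 4)*50 = 1*50 = 50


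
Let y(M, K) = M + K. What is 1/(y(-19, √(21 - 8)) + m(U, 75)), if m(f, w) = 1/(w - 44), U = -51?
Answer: -18228/333251 - 961*√13/333251 ≈ -0.065095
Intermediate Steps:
y(M, K) = K + M
m(f, w) = 1/(-44 + w)
1/(y(-19, √(21 - 8)) + m(U, 75)) = 1/((√(21 - 8) - 19) + 1/(-44 + 75)) = 1/((√13 - 19) + 1/31) = 1/((-19 + √13) + 1/31) = 1/(-588/31 + √13)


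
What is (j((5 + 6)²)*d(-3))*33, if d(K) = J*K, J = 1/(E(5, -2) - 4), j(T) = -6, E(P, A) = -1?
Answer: -594/5 ≈ -118.80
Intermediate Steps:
J = -⅕ (J = 1/(-1 - 4) = 1/(-5) = -⅕ ≈ -0.20000)
d(K) = -K/5
(j((5 + 6)²)*d(-3))*33 = -(-6)*(-3)/5*33 = -6*⅗*33 = -18/5*33 = -594/5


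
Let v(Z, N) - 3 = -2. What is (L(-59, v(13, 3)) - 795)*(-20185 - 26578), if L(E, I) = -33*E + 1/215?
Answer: -11582306603/215 ≈ -5.3871e+7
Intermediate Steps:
v(Z, N) = 1 (v(Z, N) = 3 - 2 = 1)
L(E, I) = 1/215 - 33*E (L(E, I) = -33*E + 1/215 = 1/215 - 33*E)
(L(-59, v(13, 3)) - 795)*(-20185 - 26578) = ((1/215 - 33*(-59)) - 795)*(-20185 - 26578) = ((1/215 + 1947) - 795)*(-46763) = (418606/215 - 795)*(-46763) = (247681/215)*(-46763) = -11582306603/215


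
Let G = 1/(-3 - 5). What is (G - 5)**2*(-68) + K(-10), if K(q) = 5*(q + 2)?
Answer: -29217/16 ≈ -1826.1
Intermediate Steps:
K(q) = 10 + 5*q (K(q) = 5*(2 + q) = 10 + 5*q)
G = -1/8 (G = 1/(-8) = -1/8 ≈ -0.12500)
(G - 5)**2*(-68) + K(-10) = (-1/8 - 5)**2*(-68) + (10 + 5*(-10)) = (-41/8)**2*(-68) + (10 - 50) = (1681/64)*(-68) - 40 = -28577/16 - 40 = -29217/16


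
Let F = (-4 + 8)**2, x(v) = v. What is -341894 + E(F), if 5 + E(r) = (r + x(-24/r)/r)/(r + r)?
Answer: -350104067/1024 ≈ -3.4190e+5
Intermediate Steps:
F = 16 (F = 4**2 = 16)
E(r) = -5 + (r - 24/r**2)/(2*r) (E(r) = -5 + (r + (-24/r)/r)/(r + r) = -5 + (r - 24/r**2)/((2*r)) = -5 + (r - 24/r**2)*(1/(2*r)) = -5 + (r - 24/r**2)/(2*r))
-341894 + E(F) = -341894 + (-9/2 - 12/16**3) = -341894 + (-9/2 - 12*1/4096) = -341894 + (-9/2 - 3/1024) = -341894 - 4611/1024 = -350104067/1024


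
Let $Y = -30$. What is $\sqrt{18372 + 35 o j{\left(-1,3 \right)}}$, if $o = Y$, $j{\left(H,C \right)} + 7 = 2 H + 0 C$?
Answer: $\sqrt{27822} \approx 166.8$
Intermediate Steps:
$j{\left(H,C \right)} = -7 + 2 H$ ($j{\left(H,C \right)} = -7 + \left(2 H + 0 C\right) = -7 + \left(2 H + 0\right) = -7 + 2 H$)
$o = -30$
$\sqrt{18372 + 35 o j{\left(-1,3 \right)}} = \sqrt{18372 + 35 \left(-30\right) \left(-7 + 2 \left(-1\right)\right)} = \sqrt{18372 - 1050 \left(-7 - 2\right)} = \sqrt{18372 - -9450} = \sqrt{18372 + 9450} = \sqrt{27822}$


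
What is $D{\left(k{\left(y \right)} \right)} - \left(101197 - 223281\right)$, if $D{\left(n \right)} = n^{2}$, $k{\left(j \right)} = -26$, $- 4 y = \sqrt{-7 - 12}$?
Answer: $122760$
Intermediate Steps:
$y = - \frac{i \sqrt{19}}{4}$ ($y = - \frac{\sqrt{-7 - 12}}{4} = - \frac{\sqrt{-19}}{4} = - \frac{i \sqrt{19}}{4} \approx - 1.0897 i$)
$D{\left(k{\left(y \right)} \right)} - \left(101197 - 223281\right) = \left(-26\right)^{2} - \left(101197 - 223281\right) = 676 - -122084 = 676 + 122084 = 122760$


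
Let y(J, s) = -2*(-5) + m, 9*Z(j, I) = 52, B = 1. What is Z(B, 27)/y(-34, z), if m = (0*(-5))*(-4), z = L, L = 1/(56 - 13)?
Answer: 26/45 ≈ 0.57778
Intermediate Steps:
L = 1/43 ≈ 0.023256
z = 1/43 ≈ 0.023256
m = 0 (m = 0*(-4) = 0)
Z(j, I) = 52/9 (Z(j, I) = (⅑)*52 = 52/9)
y(J, s) = 10 (y(J, s) = -2*(-5) + 0 = 10 + 0 = 10)
Z(B, 27)/y(-34, z) = (52/9)/10 = (52/9)*(⅒) = 26/45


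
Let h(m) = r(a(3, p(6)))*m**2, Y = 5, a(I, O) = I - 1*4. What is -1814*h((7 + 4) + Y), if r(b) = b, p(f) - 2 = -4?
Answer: 464384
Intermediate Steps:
p(f) = -2 (p(f) = 2 - 4 = -2)
a(I, O) = -4 + I (a(I, O) = I - 4 = -4 + I)
h(m) = -m**2 (h(m) = (-4 + 3)*m**2 = -m**2)
-1814*h((7 + 4) + Y) = -(-1814)*((7 + 4) + 5)**2 = -(-1814)*(11 + 5)**2 = -(-1814)*16**2 = -(-1814)*256 = -1814*(-256) = 464384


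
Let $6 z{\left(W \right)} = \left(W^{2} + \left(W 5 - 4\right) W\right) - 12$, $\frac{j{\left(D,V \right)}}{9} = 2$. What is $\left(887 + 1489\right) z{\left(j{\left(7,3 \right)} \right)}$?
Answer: $736560$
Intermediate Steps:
$j{\left(D,V \right)} = 18$ ($j{\left(D,V \right)} = 9 \cdot 2 = 18$)
$z{\left(W \right)} = -2 + \frac{W^{2}}{6} + \frac{W \left(-4 + 5 W\right)}{6}$ ($z{\left(W \right)} = \frac{\left(W^{2} + \left(W 5 - 4\right) W\right) - 12}{6} = \frac{\left(W^{2} + \left(5 W - 4\right) W\right) - 12}{6} = \frac{\left(W^{2} + \left(-4 + 5 W\right) W\right) - 12}{6} = \frac{\left(W^{2} + W \left(-4 + 5 W\right)\right) - 12}{6} = \frac{-12 + W^{2} + W \left(-4 + 5 W\right)}{6} = -2 + \frac{W^{2}}{6} + \frac{W \left(-4 + 5 W\right)}{6}$)
$\left(887 + 1489\right) z{\left(j{\left(7,3 \right)} \right)} = \left(887 + 1489\right) \left(-2 + 18^{2} - 12\right) = 2376 \left(-2 + 324 - 12\right) = 2376 \cdot 310 = 736560$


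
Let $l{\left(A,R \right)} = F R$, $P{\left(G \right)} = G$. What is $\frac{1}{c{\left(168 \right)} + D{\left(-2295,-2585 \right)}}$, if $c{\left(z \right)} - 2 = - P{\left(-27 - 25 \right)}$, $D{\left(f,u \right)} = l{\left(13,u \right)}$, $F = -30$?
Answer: $\frac{1}{77604} \approx 1.2886 \cdot 10^{-5}$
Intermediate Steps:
$l{\left(A,R \right)} = - 30 R$
$D{\left(f,u \right)} = - 30 u$
$c{\left(z \right)} = 54$ ($c{\left(z \right)} = 2 - \left(-27 - 25\right) = 2 - -52 = 2 + 52 = 54$)
$\frac{1}{c{\left(168 \right)} + D{\left(-2295,-2585 \right)}} = \frac{1}{54 - -77550} = \frac{1}{54 + 77550} = \frac{1}{77604}$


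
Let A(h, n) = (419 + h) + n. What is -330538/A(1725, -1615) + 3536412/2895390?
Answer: -159194276312/255276885 ≈ -623.61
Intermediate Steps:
A(h, n) = 419 + h + n
-330538/A(1725, -1615) + 3536412/2895390 = -330538/(419 + 1725 - 1615) + 3536412/2895390 = -330538/529 + 3536412*(1/2895390) = -330538*1/529 + 589402/482565 = -330538/529 + 589402/482565 = -159194276312/255276885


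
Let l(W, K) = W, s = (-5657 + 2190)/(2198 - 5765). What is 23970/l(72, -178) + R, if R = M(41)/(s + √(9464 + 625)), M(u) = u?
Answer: 128193295241413/385065781296 + 1564989147*√1121/128355260432 ≈ 333.32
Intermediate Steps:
s = 3467/3567 (s = -3467/(-3567) = -3467*(-1/3567) = 3467/3567 ≈ 0.97196)
R = 41/(3467/3567 + 3*√1121) (R = 41/(3467/3567 + √(9464 + 625)) = 41/(3467/3567 + √10089) = 41/(3467/3567 + 3*√1121) ≈ 0.40428)
23970/l(72, -178) + R = 23970/72 + (-507038349/128355260432 + 1564989147*√1121/128355260432) = 23970*(1/72) + (-507038349/128355260432 + 1564989147*√1121/128355260432) = 3995/12 + (-507038349/128355260432 + 1564989147*√1121/128355260432) = 128193295241413/385065781296 + 1564989147*√1121/128355260432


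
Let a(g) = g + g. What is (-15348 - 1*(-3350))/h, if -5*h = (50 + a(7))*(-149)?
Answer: -29995/4768 ≈ -6.2909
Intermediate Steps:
a(g) = 2*g
h = 9536/5 (h = -(50 + 2*7)*(-149)/5 = -(50 + 14)*(-149)/5 = -64*(-149)/5 = -⅕*(-9536) = 9536/5 ≈ 1907.2)
(-15348 - 1*(-3350))/h = (-15348 - 1*(-3350))/(9536/5) = (-15348 + 3350)*(5/9536) = -11998*5/9536 = -29995/4768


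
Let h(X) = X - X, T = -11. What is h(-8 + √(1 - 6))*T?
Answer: 0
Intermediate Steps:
h(X) = 0
h(-8 + √(1 - 6))*T = 0*(-11) = 0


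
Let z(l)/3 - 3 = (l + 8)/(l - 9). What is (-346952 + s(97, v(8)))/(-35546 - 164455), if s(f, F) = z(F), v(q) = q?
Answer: 346991/200001 ≈ 1.7349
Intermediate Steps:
z(l) = 9 + 3*(8 + l)/(-9 + l) (z(l) = 9 + 3*((l + 8)/(l - 9)) = 9 + 3*((8 + l)/(-9 + l)) = 9 + 3*(8 + l)/(-9 + l))
s(f, F) = 3*(-19 + 4*F)/(-9 + F)
(-346952 + s(97, v(8)))/(-35546 - 164455) = (-346952 + 3*(-19 + 4*8)/(-9 + 8))/(-35546 - 164455) = (-346952 + 3*(-19 + 32)/(-1))/(-200001) = (-346952 + 3*(-1)*13)*(-1/200001) = (-346952 - 39)*(-1/200001) = -346991*(-1/200001) = 346991/200001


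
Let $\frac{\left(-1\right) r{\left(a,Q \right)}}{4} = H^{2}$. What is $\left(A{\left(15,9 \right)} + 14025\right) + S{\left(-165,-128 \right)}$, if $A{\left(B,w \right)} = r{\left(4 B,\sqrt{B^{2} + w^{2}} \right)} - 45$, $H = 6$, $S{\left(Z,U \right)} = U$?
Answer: $13708$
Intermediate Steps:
$r{\left(a,Q \right)} = -144$ ($r{\left(a,Q \right)} = - 4 \cdot 6^{2} = \left(-4\right) 36 = -144$)
$A{\left(B,w \right)} = -189$ ($A{\left(B,w \right)} = -144 - 45 = -189$)
$\left(A{\left(15,9 \right)} + 14025\right) + S{\left(-165,-128 \right)} = \left(-189 + 14025\right) - 128 = 13836 - 128 = 13708$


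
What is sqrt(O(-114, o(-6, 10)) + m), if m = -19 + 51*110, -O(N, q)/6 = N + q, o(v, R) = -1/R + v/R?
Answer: 2*sqrt(39245)/5 ≈ 79.241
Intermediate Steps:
O(N, q) = -6*N - 6*q (O(N, q) = -6*(N + q) = -6*N - 6*q)
m = 5591 (m = -19 + 5610 = 5591)
sqrt(O(-114, o(-6, 10)) + m) = sqrt((-6*(-114) - 6*(-1 - 6)/10) + 5591) = sqrt((684 - 3*(-7)/5) + 5591) = sqrt((684 - 6*(-7/10)) + 5591) = sqrt((684 + 21/5) + 5591) = sqrt(3441/5 + 5591) = sqrt(31396/5) = 2*sqrt(39245)/5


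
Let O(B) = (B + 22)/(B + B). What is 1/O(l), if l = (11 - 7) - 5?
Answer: -2/21 ≈ -0.095238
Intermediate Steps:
l = -1 (l = 4 - 5 = -1)
O(B) = (22 + B)/(2*B) (O(B) = (22 + B)/((2*B)) = (22 + B)*(1/(2*B)) = (22 + B)/(2*B))
1/O(l) = 1/((1/2)*(22 - 1)/(-1)) = 1/((1/2)*(-1)*21) = 1/(-21/2) = -2/21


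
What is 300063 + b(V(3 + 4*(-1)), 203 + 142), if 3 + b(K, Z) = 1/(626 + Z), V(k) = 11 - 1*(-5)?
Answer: 291358261/971 ≈ 3.0006e+5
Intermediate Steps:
V(k) = 16 (V(k) = 11 + 5 = 16)
b(K, Z) = -3 + 1/(626 + Z)
300063 + b(V(3 + 4*(-1)), 203 + 142) = 300063 + (-1877 - 3*(203 + 142))/(626 + (203 + 142)) = 300063 + (-1877 - 3*345)/(626 + 345) = 300063 + (-1877 - 1035)/971 = 300063 + (1/971)*(-2912) = 300063 - 2912/971 = 291358261/971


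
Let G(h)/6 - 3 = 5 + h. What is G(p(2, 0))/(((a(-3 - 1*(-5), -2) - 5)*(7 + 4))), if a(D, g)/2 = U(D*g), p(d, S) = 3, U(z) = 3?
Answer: 6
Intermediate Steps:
a(D, g) = 6 (a(D, g) = 2*3 = 6)
G(h) = 48 + 6*h (G(h) = 18 + 6*(5 + h) = 18 + (30 + 6*h) = 48 + 6*h)
G(p(2, 0))/(((a(-3 - 1*(-5), -2) - 5)*(7 + 4))) = (48 + 6*3)/(((6 - 5)*(7 + 4))) = (48 + 18)/((1*11)) = 66/11 = 66*(1/11) = 6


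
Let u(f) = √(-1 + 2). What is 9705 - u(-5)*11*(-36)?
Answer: 10101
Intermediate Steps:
u(f) = 1 (u(f) = √1 = 1)
9705 - u(-5)*11*(-36) = 9705 - 1*11*(-36) = 9705 - 11*(-36) = 9705 - 1*(-396) = 9705 + 396 = 10101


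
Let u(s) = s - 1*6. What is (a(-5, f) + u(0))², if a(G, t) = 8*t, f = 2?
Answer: 100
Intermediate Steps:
u(s) = -6 + s (u(s) = s - 6 = -6 + s)
(a(-5, f) + u(0))² = (8*2 + (-6 + 0))² = (16 - 6)² = 10² = 100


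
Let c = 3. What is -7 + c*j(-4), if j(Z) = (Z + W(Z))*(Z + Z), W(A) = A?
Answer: 185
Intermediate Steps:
j(Z) = 4*Z² (j(Z) = (Z + Z)*(Z + Z) = (2*Z)*(2*Z) = 4*Z²)
-7 + c*j(-4) = -7 + 3*(4*(-4)²) = -7 + 3*(4*16) = -7 + 3*64 = -7 + 192 = 185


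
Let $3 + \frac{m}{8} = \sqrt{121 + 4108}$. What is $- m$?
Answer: $24 - 8 \sqrt{4229} \approx -496.25$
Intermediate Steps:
$m = -24 + 8 \sqrt{4229}$ ($m = -24 + 8 \sqrt{121 + 4108} = -24 + 8 \sqrt{4229} \approx 496.25$)
$- m = - (-24 + 8 \sqrt{4229}) = 24 - 8 \sqrt{4229}$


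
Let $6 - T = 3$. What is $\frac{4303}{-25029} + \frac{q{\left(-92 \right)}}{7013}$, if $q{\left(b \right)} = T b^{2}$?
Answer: $\frac{605359429}{175528377} \approx 3.4488$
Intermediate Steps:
$T = 3$ ($T = 6 - 3 = 3$)
$q{\left(b \right)} = 3 b^{2}$
$\frac{4303}{-25029} + \frac{q{\left(-92 \right)}}{7013} = \frac{4303}{-25029} + \frac{3 \left(-92\right)^{2}}{7013} = 4303 \left(- \frac{1}{25029}\right) + 3 \cdot 8464 \cdot \frac{1}{7013} = - \frac{4303}{25029} + 25392 \cdot \frac{1}{7013} = - \frac{4303}{25029} + \frac{25392}{7013} = \frac{605359429}{175528377}$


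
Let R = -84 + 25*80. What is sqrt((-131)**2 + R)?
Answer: sqrt(19077) ≈ 138.12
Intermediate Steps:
R = 1916 (R = -84 + 2000 = 1916)
sqrt((-131)**2 + R) = sqrt((-131)**2 + 1916) = sqrt(17161 + 1916) = sqrt(19077)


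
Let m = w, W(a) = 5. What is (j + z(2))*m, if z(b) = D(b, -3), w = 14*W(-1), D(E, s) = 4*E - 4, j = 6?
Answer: 700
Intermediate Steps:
D(E, s) = -4 + 4*E
w = 70 (w = 14*5 = 70)
m = 70
z(b) = -4 + 4*b
(j + z(2))*m = (6 + (-4 + 4*2))*70 = (6 + (-4 + 8))*70 = (6 + 4)*70 = 10*70 = 700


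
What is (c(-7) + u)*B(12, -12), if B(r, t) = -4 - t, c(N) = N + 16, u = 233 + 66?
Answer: 2464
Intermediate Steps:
u = 299
c(N) = 16 + N
(c(-7) + u)*B(12, -12) = ((16 - 7) + 299)*(-4 - 1*(-12)) = (9 + 299)*(-4 + 12) = 308*8 = 2464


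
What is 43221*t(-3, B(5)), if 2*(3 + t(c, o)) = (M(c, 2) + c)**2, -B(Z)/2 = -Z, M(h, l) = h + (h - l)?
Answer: 4970415/2 ≈ 2.4852e+6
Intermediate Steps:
M(h, l) = -l + 2*h
B(Z) = 2*Z (B(Z) = -(-2)*Z = 2*Z)
t(c, o) = -3 + (-2 + 3*c)**2/2 (t(c, o) = -3 + ((-1*2 + 2*c) + c)**2/2 = -3 + ((-2 + 2*c) + c)**2/2 = -3 + (-2 + 3*c)**2/2)
43221*t(-3, B(5)) = 43221*(-3 + (-2 + 3*(-3))**2/2) = 43221*(-3 + (-2 - 9)**2/2) = 43221*(-3 + (1/2)*(-11)**2) = 43221*(-3 + (1/2)*121) = 43221*(-3 + 121/2) = 43221*(115/2) = 4970415/2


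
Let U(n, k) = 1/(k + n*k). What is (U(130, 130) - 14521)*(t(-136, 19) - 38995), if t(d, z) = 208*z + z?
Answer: 4330588519048/8515 ≈ 5.0858e+8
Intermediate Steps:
U(n, k) = 1/(k + k*n)
t(d, z) = 209*z
(U(130, 130) - 14521)*(t(-136, 19) - 38995) = (1/(130*(1 + 130)) - 14521)*(209*19 - 38995) = ((1/130)/131 - 14521)*(3971 - 38995) = ((1/130)*(1/131) - 14521)*(-35024) = (1/17030 - 14521)*(-35024) = -247292629/17030*(-35024) = 4330588519048/8515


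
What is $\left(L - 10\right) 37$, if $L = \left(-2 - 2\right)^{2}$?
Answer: $222$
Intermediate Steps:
$L = 16$ ($L = \left(-2 - 2\right)^{2} = \left(-4\right)^{2} = 16$)
$\left(L - 10\right) 37 = \left(16 - 10\right) 37 = 6 \cdot 37 = 222$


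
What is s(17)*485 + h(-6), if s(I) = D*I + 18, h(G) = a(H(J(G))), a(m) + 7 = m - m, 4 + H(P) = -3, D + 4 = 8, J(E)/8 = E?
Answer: 41703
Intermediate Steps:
J(E) = 8*E
D = 4 (D = -4 + 8 = 4)
H(P) = -7 (H(P) = -4 - 3 = -7)
a(m) = -7 (a(m) = -7 + (m - m) = -7 + 0 = -7)
h(G) = -7
s(I) = 18 + 4*I (s(I) = 4*I + 18 = 18 + 4*I)
s(17)*485 + h(-6) = (18 + 4*17)*485 - 7 = (18 + 68)*485 - 7 = 86*485 - 7 = 41710 - 7 = 41703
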